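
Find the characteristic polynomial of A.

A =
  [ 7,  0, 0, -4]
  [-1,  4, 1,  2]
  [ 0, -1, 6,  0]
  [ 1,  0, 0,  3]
x^4 - 20*x^3 + 150*x^2 - 500*x + 625

Expanding det(x·I − A) (e.g. by cofactor expansion or by noting that A is similar to its Jordan form J, which has the same characteristic polynomial as A) gives
  χ_A(x) = x^4 - 20*x^3 + 150*x^2 - 500*x + 625
which factors as (x - 5)^4. The eigenvalues (with algebraic multiplicities) are λ = 5 with multiplicity 4.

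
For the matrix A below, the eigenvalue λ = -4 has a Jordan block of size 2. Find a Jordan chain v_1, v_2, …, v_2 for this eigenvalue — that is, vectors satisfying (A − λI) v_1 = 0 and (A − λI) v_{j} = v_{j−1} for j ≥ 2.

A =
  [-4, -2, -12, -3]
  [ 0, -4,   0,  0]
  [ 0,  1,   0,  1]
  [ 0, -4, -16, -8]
A Jordan chain for λ = -4 of length 2:
v_1 = (-2, 0, 1, -4)ᵀ
v_2 = (0, 1, 0, 0)ᵀ

Let N = A − (-4)·I. We want v_2 with N^2 v_2 = 0 but N^1 v_2 ≠ 0; then v_{j-1} := N · v_j for j = 2, …, 2.

Pick v_2 = (0, 1, 0, 0)ᵀ.
Then v_1 = N · v_2 = (-2, 0, 1, -4)ᵀ.

Sanity check: (A − (-4)·I) v_1 = (0, 0, 0, 0)ᵀ = 0. ✓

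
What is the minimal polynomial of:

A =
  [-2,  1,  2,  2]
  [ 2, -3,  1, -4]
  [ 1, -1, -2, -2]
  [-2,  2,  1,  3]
x^3 + 3*x^2 + 3*x + 1

The characteristic polynomial is χ_A(x) = (x + 1)^4, so the eigenvalues are known. The minimal polynomial is
  m_A(x) = Π_λ (x − λ)^{k_λ}
where k_λ is the size of the *largest* Jordan block for λ (equivalently, the smallest k with (A − λI)^k v = 0 for every generalised eigenvector v of λ).

  λ = -1: largest Jordan block has size 3, contributing (x + 1)^3

So m_A(x) = (x + 1)^3 = x^3 + 3*x^2 + 3*x + 1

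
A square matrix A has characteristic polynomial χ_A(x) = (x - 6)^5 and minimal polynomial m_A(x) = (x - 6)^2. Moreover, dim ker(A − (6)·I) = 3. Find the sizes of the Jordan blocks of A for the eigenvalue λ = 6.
Block sizes for λ = 6: [2, 2, 1]

Step 1 — from the characteristic polynomial, algebraic multiplicity of λ = 6 is 5. From dim ker(A − (6)·I) = 3, there are exactly 3 Jordan blocks for λ = 6.
Step 2 — from the minimal polynomial, the factor (x − 6)^2 tells us the largest block for λ = 6 has size 2.
Step 3 — with total size 5, 3 blocks, and largest block 2, the block sizes (in nonincreasing order) are [2, 2, 1].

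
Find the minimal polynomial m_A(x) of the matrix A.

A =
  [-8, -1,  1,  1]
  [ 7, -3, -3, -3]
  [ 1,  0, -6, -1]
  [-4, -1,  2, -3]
x^3 + 15*x^2 + 75*x + 125

The characteristic polynomial is χ_A(x) = (x + 5)^4, so the eigenvalues are known. The minimal polynomial is
  m_A(x) = Π_λ (x − λ)^{k_λ}
where k_λ is the size of the *largest* Jordan block for λ (equivalently, the smallest k with (A − λI)^k v = 0 for every generalised eigenvector v of λ).

  λ = -5: largest Jordan block has size 3, contributing (x + 5)^3

So m_A(x) = (x + 5)^3 = x^3 + 15*x^2 + 75*x + 125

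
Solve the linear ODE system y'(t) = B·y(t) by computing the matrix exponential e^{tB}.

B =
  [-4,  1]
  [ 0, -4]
e^{tB} =
  [exp(-4*t), t*exp(-4*t)]
  [0, exp(-4*t)]

Strategy: write B = P · J · P⁻¹ where J is a Jordan canonical form, so e^{tB} = P · e^{tJ} · P⁻¹, and e^{tJ} can be computed block-by-block.

B has Jordan form
J =
  [-4,  1]
  [ 0, -4]
(up to reordering of blocks).

Per-block formulas:
  For a 2×2 Jordan block J_2(-4): exp(t · J_2(-4)) = e^(-4t)·(I + t·N), where N is the 2×2 nilpotent shift.

After assembling e^{tJ} and conjugating by P, we get:

e^{tB} =
  [exp(-4*t), t*exp(-4*t)]
  [0, exp(-4*t)]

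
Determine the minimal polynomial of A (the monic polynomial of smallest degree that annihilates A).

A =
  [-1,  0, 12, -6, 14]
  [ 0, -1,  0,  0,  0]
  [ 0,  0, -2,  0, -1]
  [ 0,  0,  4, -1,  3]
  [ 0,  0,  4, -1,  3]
x^4 + x^3

The characteristic polynomial is χ_A(x) = x^3*(x + 1)^2, so the eigenvalues are known. The minimal polynomial is
  m_A(x) = Π_λ (x − λ)^{k_λ}
where k_λ is the size of the *largest* Jordan block for λ (equivalently, the smallest k with (A − λI)^k v = 0 for every generalised eigenvector v of λ).

  λ = -1: largest Jordan block has size 1, contributing (x + 1)
  λ = 0: largest Jordan block has size 3, contributing (x − 0)^3

So m_A(x) = x^3*(x + 1) = x^4 + x^3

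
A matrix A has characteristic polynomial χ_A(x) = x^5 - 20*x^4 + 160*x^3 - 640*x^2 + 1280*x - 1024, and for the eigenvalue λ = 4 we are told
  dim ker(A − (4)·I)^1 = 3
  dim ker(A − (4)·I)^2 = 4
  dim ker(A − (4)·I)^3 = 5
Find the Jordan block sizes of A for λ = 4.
Block sizes for λ = 4: [3, 1, 1]

From the dimensions of kernels of powers, the number of Jordan blocks of size at least j is d_j − d_{j−1} where d_j = dim ker(N^j) (with d_0 = 0). Computing the differences gives [3, 1, 1].
The number of blocks of size exactly k is (#blocks of size ≥ k) − (#blocks of size ≥ k + 1), so the partition is: 2 block(s) of size 1, 1 block(s) of size 3.
In nonincreasing order the block sizes are [3, 1, 1].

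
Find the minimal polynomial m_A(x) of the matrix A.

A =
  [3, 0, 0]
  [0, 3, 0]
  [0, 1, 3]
x^2 - 6*x + 9

The characteristic polynomial is χ_A(x) = (x - 3)^3, so the eigenvalues are known. The minimal polynomial is
  m_A(x) = Π_λ (x − λ)^{k_λ}
where k_λ is the size of the *largest* Jordan block for λ (equivalently, the smallest k with (A − λI)^k v = 0 for every generalised eigenvector v of λ).

  λ = 3: largest Jordan block has size 2, contributing (x − 3)^2

So m_A(x) = (x - 3)^2 = x^2 - 6*x + 9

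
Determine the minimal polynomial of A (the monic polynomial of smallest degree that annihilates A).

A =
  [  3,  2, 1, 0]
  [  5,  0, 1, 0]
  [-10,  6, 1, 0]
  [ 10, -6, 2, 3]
x^3 - 4*x^2 - 3*x + 18

The characteristic polynomial is χ_A(x) = (x - 3)^3*(x + 2), so the eigenvalues are known. The minimal polynomial is
  m_A(x) = Π_λ (x − λ)^{k_λ}
where k_λ is the size of the *largest* Jordan block for λ (equivalently, the smallest k with (A − λI)^k v = 0 for every generalised eigenvector v of λ).

  λ = -2: largest Jordan block has size 1, contributing (x + 2)
  λ = 3: largest Jordan block has size 2, contributing (x − 3)^2

So m_A(x) = (x - 3)^2*(x + 2) = x^3 - 4*x^2 - 3*x + 18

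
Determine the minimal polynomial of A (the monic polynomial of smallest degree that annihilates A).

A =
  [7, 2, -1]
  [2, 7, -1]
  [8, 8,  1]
x^2 - 10*x + 25

The characteristic polynomial is χ_A(x) = (x - 5)^3, so the eigenvalues are known. The minimal polynomial is
  m_A(x) = Π_λ (x − λ)^{k_λ}
where k_λ is the size of the *largest* Jordan block for λ (equivalently, the smallest k with (A − λI)^k v = 0 for every generalised eigenvector v of λ).

  λ = 5: largest Jordan block has size 2, contributing (x − 5)^2

So m_A(x) = (x - 5)^2 = x^2 - 10*x + 25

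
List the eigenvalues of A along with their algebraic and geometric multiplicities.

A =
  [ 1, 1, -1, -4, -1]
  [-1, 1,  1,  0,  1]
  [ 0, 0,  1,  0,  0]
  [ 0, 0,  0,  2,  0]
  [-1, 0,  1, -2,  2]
λ = 1: alg = 3, geom = 2; λ = 2: alg = 2, geom = 2

Step 1 — factor the characteristic polynomial to read off the algebraic multiplicities:
  χ_A(x) = (x - 2)^2*(x - 1)^3

Step 2 — compute geometric multiplicities via the rank-nullity identity g(λ) = n − rank(A − λI):
  rank(A − (1)·I) = 3, so dim ker(A − (1)·I) = n − 3 = 2
  rank(A − (2)·I) = 3, so dim ker(A − (2)·I) = n − 3 = 2

Summary:
  λ = 1: algebraic multiplicity = 3, geometric multiplicity = 2
  λ = 2: algebraic multiplicity = 2, geometric multiplicity = 2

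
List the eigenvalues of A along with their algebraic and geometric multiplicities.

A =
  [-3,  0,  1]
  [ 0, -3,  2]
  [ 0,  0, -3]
λ = -3: alg = 3, geom = 2

Step 1 — factor the characteristic polynomial to read off the algebraic multiplicities:
  χ_A(x) = (x + 3)^3

Step 2 — compute geometric multiplicities via the rank-nullity identity g(λ) = n − rank(A − λI):
  rank(A − (-3)·I) = 1, so dim ker(A − (-3)·I) = n − 1 = 2

Summary:
  λ = -3: algebraic multiplicity = 3, geometric multiplicity = 2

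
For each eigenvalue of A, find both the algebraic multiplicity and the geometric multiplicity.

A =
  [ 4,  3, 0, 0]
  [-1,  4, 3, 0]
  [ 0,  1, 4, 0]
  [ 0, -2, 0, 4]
λ = 4: alg = 4, geom = 2

Step 1 — factor the characteristic polynomial to read off the algebraic multiplicities:
  χ_A(x) = (x - 4)^4

Step 2 — compute geometric multiplicities via the rank-nullity identity g(λ) = n − rank(A − λI):
  rank(A − (4)·I) = 2, so dim ker(A − (4)·I) = n − 2 = 2

Summary:
  λ = 4: algebraic multiplicity = 4, geometric multiplicity = 2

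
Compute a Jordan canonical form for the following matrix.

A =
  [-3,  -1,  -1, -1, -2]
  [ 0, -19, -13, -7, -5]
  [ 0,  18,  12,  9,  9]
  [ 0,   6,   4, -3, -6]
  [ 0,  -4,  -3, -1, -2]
J_2(-3) ⊕ J_2(-3) ⊕ J_1(-3)

The characteristic polynomial is
  det(x·I − A) = x^5 + 15*x^4 + 90*x^3 + 270*x^2 + 405*x + 243 = (x + 3)^5

Eigenvalues and multiplicities (the geometric multiplicity of λ is n − rank(A − λI), which equals the number of Jordan blocks for λ):
  λ = -3: algebraic multiplicity = 5, geometric multiplicity = 3

Determining the block sizes for each eigenvalue:
  λ = -3: with am = 5 and gm = 3, the partition is not yet determined (e.g. several partitions of 5 into 3 parts exist). Let N = A − (-3)·I. Computing rank(N^1) = 2, rank(N^2) = 0; the number of blocks of size ≥ j is rank(N^{j−1}) − rank(N^j), giving [3, 2]. So we have 2 block(s) of size 2, 1 block(s) of size 1 → block sizes [2, 2, 1]

Assembling the blocks gives a Jordan form
J =
  [-3,  1,  0,  0,  0]
  [ 0, -3,  0,  0,  0]
  [ 0,  0, -3,  1,  0]
  [ 0,  0,  0, -3,  0]
  [ 0,  0,  0,  0, -3]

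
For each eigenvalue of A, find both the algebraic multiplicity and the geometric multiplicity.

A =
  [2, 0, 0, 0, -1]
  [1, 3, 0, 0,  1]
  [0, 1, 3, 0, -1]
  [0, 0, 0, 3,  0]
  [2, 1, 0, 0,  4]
λ = 3: alg = 5, geom = 3

Step 1 — factor the characteristic polynomial to read off the algebraic multiplicities:
  χ_A(x) = (x - 3)^5

Step 2 — compute geometric multiplicities via the rank-nullity identity g(λ) = n − rank(A − λI):
  rank(A − (3)·I) = 2, so dim ker(A − (3)·I) = n − 2 = 3

Summary:
  λ = 3: algebraic multiplicity = 5, geometric multiplicity = 3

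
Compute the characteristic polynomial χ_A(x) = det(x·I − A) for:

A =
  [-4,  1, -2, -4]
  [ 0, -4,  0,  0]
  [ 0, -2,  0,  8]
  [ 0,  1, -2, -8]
x^4 + 16*x^3 + 96*x^2 + 256*x + 256

Expanding det(x·I − A) (e.g. by cofactor expansion or by noting that A is similar to its Jordan form J, which has the same characteristic polynomial as A) gives
  χ_A(x) = x^4 + 16*x^3 + 96*x^2 + 256*x + 256
which factors as (x + 4)^4. The eigenvalues (with algebraic multiplicities) are λ = -4 with multiplicity 4.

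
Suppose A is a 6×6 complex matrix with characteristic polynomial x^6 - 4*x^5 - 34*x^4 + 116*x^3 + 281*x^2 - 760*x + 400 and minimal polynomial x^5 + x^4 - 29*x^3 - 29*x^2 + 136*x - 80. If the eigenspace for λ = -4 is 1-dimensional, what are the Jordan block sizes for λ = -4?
Block sizes for λ = -4: [2]

Step 1 — from the characteristic polynomial, algebraic multiplicity of λ = -4 is 2. From dim ker(A − (-4)·I) = 1, there are exactly 1 Jordan blocks for λ = -4.
Step 2 — from the minimal polynomial, the factor (x + 4)^2 tells us the largest block for λ = -4 has size 2.
Step 3 — with total size 2, 1 blocks, and largest block 2, the block sizes (in nonincreasing order) are [2].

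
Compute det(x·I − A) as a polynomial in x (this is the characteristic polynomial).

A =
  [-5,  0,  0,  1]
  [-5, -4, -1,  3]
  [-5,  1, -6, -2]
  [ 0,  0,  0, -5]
x^4 + 20*x^3 + 150*x^2 + 500*x + 625

Expanding det(x·I − A) (e.g. by cofactor expansion or by noting that A is similar to its Jordan form J, which has the same characteristic polynomial as A) gives
  χ_A(x) = x^4 + 20*x^3 + 150*x^2 + 500*x + 625
which factors as (x + 5)^4. The eigenvalues (with algebraic multiplicities) are λ = -5 with multiplicity 4.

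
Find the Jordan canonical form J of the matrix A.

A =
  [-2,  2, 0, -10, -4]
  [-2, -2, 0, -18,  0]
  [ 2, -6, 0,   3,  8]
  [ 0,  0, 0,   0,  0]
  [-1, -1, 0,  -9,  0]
J_2(-2) ⊕ J_2(0) ⊕ J_1(0)

The characteristic polynomial is
  det(x·I − A) = x^5 + 4*x^4 + 4*x^3 = x^3*(x + 2)^2

Eigenvalues and multiplicities (the geometric multiplicity of λ is n − rank(A − λI), which equals the number of Jordan blocks for λ):
  λ = -2: algebraic multiplicity = 2, geometric multiplicity = 1
  λ = 0: algebraic multiplicity = 3, geometric multiplicity = 2

Determining the block sizes for each eigenvalue:
  λ = -2: one block (gm = 1), so the single block has size am = 2 → block sizes [2]
  λ = 0: 2 blocks summing to 3 forces exactly one block of size 2 and the rest size 1 → block sizes [2, 1]

Assembling the blocks gives a Jordan form
J =
  [-2,  1, 0, 0, 0]
  [ 0, -2, 0, 0, 0]
  [ 0,  0, 0, 1, 0]
  [ 0,  0, 0, 0, 0]
  [ 0,  0, 0, 0, 0]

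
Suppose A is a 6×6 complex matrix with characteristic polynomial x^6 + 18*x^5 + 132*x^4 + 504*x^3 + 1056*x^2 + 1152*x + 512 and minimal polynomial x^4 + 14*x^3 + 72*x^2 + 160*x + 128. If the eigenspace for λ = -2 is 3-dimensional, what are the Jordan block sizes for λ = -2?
Block sizes for λ = -2: [1, 1, 1]

Step 1 — from the characteristic polynomial, algebraic multiplicity of λ = -2 is 3. From dim ker(A − (-2)·I) = 3, there are exactly 3 Jordan blocks for λ = -2.
Step 2 — from the minimal polynomial, the factor (x + 2) tells us the largest block for λ = -2 has size 1.
Step 3 — with total size 3, 3 blocks, and largest block 1, the block sizes (in nonincreasing order) are [1, 1, 1].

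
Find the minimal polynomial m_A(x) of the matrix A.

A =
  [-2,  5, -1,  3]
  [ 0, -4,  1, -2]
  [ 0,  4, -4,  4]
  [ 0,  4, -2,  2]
x^3 + 6*x^2 + 12*x + 8

The characteristic polynomial is χ_A(x) = (x + 2)^4, so the eigenvalues are known. The minimal polynomial is
  m_A(x) = Π_λ (x − λ)^{k_λ}
where k_λ is the size of the *largest* Jordan block for λ (equivalently, the smallest k with (A − λI)^k v = 0 for every generalised eigenvector v of λ).

  λ = -2: largest Jordan block has size 3, contributing (x + 2)^3

So m_A(x) = (x + 2)^3 = x^3 + 6*x^2 + 12*x + 8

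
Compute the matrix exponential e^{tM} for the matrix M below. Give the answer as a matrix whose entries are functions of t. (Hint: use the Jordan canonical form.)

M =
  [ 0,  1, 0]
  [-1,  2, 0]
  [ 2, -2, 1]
e^{tM} =
  [-t*exp(t) + exp(t), t*exp(t), 0]
  [-t*exp(t), t*exp(t) + exp(t), 0]
  [2*t*exp(t), -2*t*exp(t), exp(t)]

Strategy: write M = P · J · P⁻¹ where J is a Jordan canonical form, so e^{tM} = P · e^{tJ} · P⁻¹, and e^{tJ} can be computed block-by-block.

M has Jordan form
J =
  [1, 1, 0]
  [0, 1, 0]
  [0, 0, 1]
(up to reordering of blocks).

Per-block formulas:
  For a 1×1 block at λ = 1: exp(t · [1]) = [e^(1t)].
  For a 2×2 Jordan block J_2(1): exp(t · J_2(1)) = e^(1t)·(I + t·N), where N is the 2×2 nilpotent shift.

After assembling e^{tJ} and conjugating by P, we get:

e^{tM} =
  [-t*exp(t) + exp(t), t*exp(t), 0]
  [-t*exp(t), t*exp(t) + exp(t), 0]
  [2*t*exp(t), -2*t*exp(t), exp(t)]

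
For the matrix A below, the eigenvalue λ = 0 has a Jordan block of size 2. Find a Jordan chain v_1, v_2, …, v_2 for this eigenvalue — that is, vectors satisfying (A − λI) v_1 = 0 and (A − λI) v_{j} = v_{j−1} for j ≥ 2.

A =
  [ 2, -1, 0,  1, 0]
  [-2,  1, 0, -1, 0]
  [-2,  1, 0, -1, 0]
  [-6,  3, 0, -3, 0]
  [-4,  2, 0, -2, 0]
A Jordan chain for λ = 0 of length 2:
v_1 = (2, -2, -2, -6, -4)ᵀ
v_2 = (1, 0, 0, 0, 0)ᵀ

Let N = A − (0)·I. We want v_2 with N^2 v_2 = 0 but N^1 v_2 ≠ 0; then v_{j-1} := N · v_j for j = 2, …, 2.

Pick v_2 = (1, 0, 0, 0, 0)ᵀ.
Then v_1 = N · v_2 = (2, -2, -2, -6, -4)ᵀ.

Sanity check: (A − (0)·I) v_1 = (0, 0, 0, 0, 0)ᵀ = 0. ✓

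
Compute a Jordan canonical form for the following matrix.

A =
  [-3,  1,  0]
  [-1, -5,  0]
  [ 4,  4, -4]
J_2(-4) ⊕ J_1(-4)

The characteristic polynomial is
  det(x·I − A) = x^3 + 12*x^2 + 48*x + 64 = (x + 4)^3

Eigenvalues and multiplicities (the geometric multiplicity of λ is n − rank(A − λI), which equals the number of Jordan blocks for λ):
  λ = -4: algebraic multiplicity = 3, geometric multiplicity = 2

Determining the block sizes for each eigenvalue:
  λ = -4: 2 blocks summing to 3 forces exactly one block of size 2 and the rest size 1 → block sizes [2, 1]

Assembling the blocks gives a Jordan form
J =
  [-4,  1,  0]
  [ 0, -4,  0]
  [ 0,  0, -4]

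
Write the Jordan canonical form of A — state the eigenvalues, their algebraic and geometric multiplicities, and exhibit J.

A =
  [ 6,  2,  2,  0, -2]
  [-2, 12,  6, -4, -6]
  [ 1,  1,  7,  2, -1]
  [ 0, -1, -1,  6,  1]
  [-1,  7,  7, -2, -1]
J_2(6) ⊕ J_2(6) ⊕ J_1(6)

The characteristic polynomial is
  det(x·I − A) = x^5 - 30*x^4 + 360*x^3 - 2160*x^2 + 6480*x - 7776 = (x - 6)^5

Eigenvalues and multiplicities (the geometric multiplicity of λ is n − rank(A − λI), which equals the number of Jordan blocks for λ):
  λ = 6: algebraic multiplicity = 5, geometric multiplicity = 3

Determining the block sizes for each eigenvalue:
  λ = 6: with am = 5 and gm = 3, the partition is not yet determined (e.g. several partitions of 5 into 3 parts exist). Let N = A − (6)·I. Computing rank(N^1) = 2, rank(N^2) = 0; the number of blocks of size ≥ j is rank(N^{j−1}) − rank(N^j), giving [3, 2]. So we have 2 block(s) of size 2, 1 block(s) of size 1 → block sizes [2, 2, 1]

Assembling the blocks gives a Jordan form
J =
  [6, 1, 0, 0, 0]
  [0, 6, 0, 0, 0]
  [0, 0, 6, 1, 0]
  [0, 0, 0, 6, 0]
  [0, 0, 0, 0, 6]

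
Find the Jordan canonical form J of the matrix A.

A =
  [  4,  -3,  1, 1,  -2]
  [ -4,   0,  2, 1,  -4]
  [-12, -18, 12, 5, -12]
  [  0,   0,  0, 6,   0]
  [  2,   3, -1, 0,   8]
J_2(6) ⊕ J_2(6) ⊕ J_1(6)

The characteristic polynomial is
  det(x·I − A) = x^5 - 30*x^4 + 360*x^3 - 2160*x^2 + 6480*x - 7776 = (x - 6)^5

Eigenvalues and multiplicities (the geometric multiplicity of λ is n − rank(A − λI), which equals the number of Jordan blocks for λ):
  λ = 6: algebraic multiplicity = 5, geometric multiplicity = 3

Determining the block sizes for each eigenvalue:
  λ = 6: with am = 5 and gm = 3, the partition is not yet determined (e.g. several partitions of 5 into 3 parts exist). Let N = A − (6)·I. Computing rank(N^1) = 2, rank(N^2) = 0; the number of blocks of size ≥ j is rank(N^{j−1}) − rank(N^j), giving [3, 2]. So we have 2 block(s) of size 2, 1 block(s) of size 1 → block sizes [2, 2, 1]

Assembling the blocks gives a Jordan form
J =
  [6, 1, 0, 0, 0]
  [0, 6, 0, 0, 0]
  [0, 0, 6, 1, 0]
  [0, 0, 0, 6, 0]
  [0, 0, 0, 0, 6]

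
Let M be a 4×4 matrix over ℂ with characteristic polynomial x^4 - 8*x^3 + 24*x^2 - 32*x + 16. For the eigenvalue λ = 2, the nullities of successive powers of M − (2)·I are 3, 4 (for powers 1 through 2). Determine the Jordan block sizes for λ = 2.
Block sizes for λ = 2: [2, 1, 1]

From the dimensions of kernels of powers, the number of Jordan blocks of size at least j is d_j − d_{j−1} where d_j = dim ker(N^j) (with d_0 = 0). Computing the differences gives [3, 1].
The number of blocks of size exactly k is (#blocks of size ≥ k) − (#blocks of size ≥ k + 1), so the partition is: 2 block(s) of size 1, 1 block(s) of size 2.
In nonincreasing order the block sizes are [2, 1, 1].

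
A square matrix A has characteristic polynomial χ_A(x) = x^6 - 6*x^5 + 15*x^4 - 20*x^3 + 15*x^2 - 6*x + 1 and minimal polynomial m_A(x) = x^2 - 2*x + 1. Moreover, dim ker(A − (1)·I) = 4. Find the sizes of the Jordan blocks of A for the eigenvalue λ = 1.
Block sizes for λ = 1: [2, 2, 1, 1]

Step 1 — from the characteristic polynomial, algebraic multiplicity of λ = 1 is 6. From dim ker(A − (1)·I) = 4, there are exactly 4 Jordan blocks for λ = 1.
Step 2 — from the minimal polynomial, the factor (x − 1)^2 tells us the largest block for λ = 1 has size 2.
Step 3 — with total size 6, 4 blocks, and largest block 2, the block sizes (in nonincreasing order) are [2, 2, 1, 1].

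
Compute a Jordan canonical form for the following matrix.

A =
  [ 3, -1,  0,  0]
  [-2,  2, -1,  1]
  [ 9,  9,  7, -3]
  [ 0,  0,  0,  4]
J_3(4) ⊕ J_1(4)

The characteristic polynomial is
  det(x·I − A) = x^4 - 16*x^3 + 96*x^2 - 256*x + 256 = (x - 4)^4

Eigenvalues and multiplicities (the geometric multiplicity of λ is n − rank(A − λI), which equals the number of Jordan blocks for λ):
  λ = 4: algebraic multiplicity = 4, geometric multiplicity = 2

Determining the block sizes for each eigenvalue:
  λ = 4: with am = 4 and gm = 2, the partition is not yet determined (e.g. several partitions of 4 into 2 parts exist). Let N = A − (4)·I. Computing rank(N^1) = 2, rank(N^2) = 1, rank(N^3) = 0; the number of blocks of size ≥ j is rank(N^{j−1}) − rank(N^j), giving [2, 1, 1]. So we have 1 block(s) of size 3, 1 block(s) of size 1 → block sizes [3, 1]

Assembling the blocks gives a Jordan form
J =
  [4, 1, 0, 0]
  [0, 4, 1, 0]
  [0, 0, 4, 0]
  [0, 0, 0, 4]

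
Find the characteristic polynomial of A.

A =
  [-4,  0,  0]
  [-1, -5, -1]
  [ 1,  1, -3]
x^3 + 12*x^2 + 48*x + 64

Expanding det(x·I − A) (e.g. by cofactor expansion or by noting that A is similar to its Jordan form J, which has the same characteristic polynomial as A) gives
  χ_A(x) = x^3 + 12*x^2 + 48*x + 64
which factors as (x + 4)^3. The eigenvalues (with algebraic multiplicities) are λ = -4 with multiplicity 3.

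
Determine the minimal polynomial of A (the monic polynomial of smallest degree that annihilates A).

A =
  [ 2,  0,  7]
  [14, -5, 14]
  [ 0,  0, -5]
x^2 + 3*x - 10

The characteristic polynomial is χ_A(x) = (x - 2)*(x + 5)^2, so the eigenvalues are known. The minimal polynomial is
  m_A(x) = Π_λ (x − λ)^{k_λ}
where k_λ is the size of the *largest* Jordan block for λ (equivalently, the smallest k with (A − λI)^k v = 0 for every generalised eigenvector v of λ).

  λ = -5: largest Jordan block has size 1, contributing (x + 5)
  λ = 2: largest Jordan block has size 1, contributing (x − 2)

So m_A(x) = (x - 2)*(x + 5) = x^2 + 3*x - 10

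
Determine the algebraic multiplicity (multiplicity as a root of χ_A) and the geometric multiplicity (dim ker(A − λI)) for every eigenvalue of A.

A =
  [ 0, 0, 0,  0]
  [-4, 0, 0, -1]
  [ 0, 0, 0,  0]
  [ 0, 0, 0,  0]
λ = 0: alg = 4, geom = 3

Step 1 — factor the characteristic polynomial to read off the algebraic multiplicities:
  χ_A(x) = x^4

Step 2 — compute geometric multiplicities via the rank-nullity identity g(λ) = n − rank(A − λI):
  rank(A − (0)·I) = 1, so dim ker(A − (0)·I) = n − 1 = 3

Summary:
  λ = 0: algebraic multiplicity = 4, geometric multiplicity = 3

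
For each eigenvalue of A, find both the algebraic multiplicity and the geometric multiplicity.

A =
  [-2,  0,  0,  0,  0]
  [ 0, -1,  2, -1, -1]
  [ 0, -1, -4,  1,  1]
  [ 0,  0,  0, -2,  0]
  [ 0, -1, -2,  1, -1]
λ = -2: alg = 5, geom = 4

Step 1 — factor the characteristic polynomial to read off the algebraic multiplicities:
  χ_A(x) = (x + 2)^5

Step 2 — compute geometric multiplicities via the rank-nullity identity g(λ) = n − rank(A − λI):
  rank(A − (-2)·I) = 1, so dim ker(A − (-2)·I) = n − 1 = 4

Summary:
  λ = -2: algebraic multiplicity = 5, geometric multiplicity = 4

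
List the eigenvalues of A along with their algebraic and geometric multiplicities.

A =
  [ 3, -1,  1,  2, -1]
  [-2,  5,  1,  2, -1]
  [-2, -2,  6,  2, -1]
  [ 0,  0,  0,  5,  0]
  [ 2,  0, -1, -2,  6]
λ = 5: alg = 5, geom = 3

Step 1 — factor the characteristic polynomial to read off the algebraic multiplicities:
  χ_A(x) = (x - 5)^5

Step 2 — compute geometric multiplicities via the rank-nullity identity g(λ) = n − rank(A − λI):
  rank(A − (5)·I) = 2, so dim ker(A − (5)·I) = n − 2 = 3

Summary:
  λ = 5: algebraic multiplicity = 5, geometric multiplicity = 3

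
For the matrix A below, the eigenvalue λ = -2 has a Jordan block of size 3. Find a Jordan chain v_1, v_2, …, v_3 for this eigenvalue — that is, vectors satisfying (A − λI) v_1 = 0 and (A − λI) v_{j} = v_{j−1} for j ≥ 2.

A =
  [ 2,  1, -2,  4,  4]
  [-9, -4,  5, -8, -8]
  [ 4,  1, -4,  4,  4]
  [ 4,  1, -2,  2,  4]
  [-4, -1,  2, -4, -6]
A Jordan chain for λ = -2 of length 3:
v_1 = (-1, 2, -1, -1, 1)ᵀ
v_2 = (4, -9, 4, 4, -4)ᵀ
v_3 = (1, 0, 0, 0, 0)ᵀ

Let N = A − (-2)·I. We want v_3 with N^3 v_3 = 0 but N^2 v_3 ≠ 0; then v_{j-1} := N · v_j for j = 3, …, 2.

Pick v_3 = (1, 0, 0, 0, 0)ᵀ.
Then v_2 = N · v_3 = (4, -9, 4, 4, -4)ᵀ.
Then v_1 = N · v_2 = (-1, 2, -1, -1, 1)ᵀ.

Sanity check: (A − (-2)·I) v_1 = (0, 0, 0, 0, 0)ᵀ = 0. ✓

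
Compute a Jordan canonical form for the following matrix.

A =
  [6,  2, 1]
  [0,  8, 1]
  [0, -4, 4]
J_2(6) ⊕ J_1(6)

The characteristic polynomial is
  det(x·I − A) = x^3 - 18*x^2 + 108*x - 216 = (x - 6)^3

Eigenvalues and multiplicities (the geometric multiplicity of λ is n − rank(A − λI), which equals the number of Jordan blocks for λ):
  λ = 6: algebraic multiplicity = 3, geometric multiplicity = 2

Determining the block sizes for each eigenvalue:
  λ = 6: 2 blocks summing to 3 forces exactly one block of size 2 and the rest size 1 → block sizes [2, 1]

Assembling the blocks gives a Jordan form
J =
  [6, 1, 0]
  [0, 6, 0]
  [0, 0, 6]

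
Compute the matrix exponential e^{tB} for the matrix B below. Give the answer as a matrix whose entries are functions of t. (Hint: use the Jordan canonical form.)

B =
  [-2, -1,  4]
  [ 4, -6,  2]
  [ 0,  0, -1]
e^{tB} =
  [2*t*exp(-4*t) + exp(-4*t), -t*exp(-4*t), -2*t*exp(-4*t) + 2*exp(-t) - 2*exp(-4*t)]
  [4*t*exp(-4*t), -2*t*exp(-4*t) + exp(-4*t), -4*t*exp(-4*t) + 2*exp(-t) - 2*exp(-4*t)]
  [0, 0, exp(-t)]

Strategy: write B = P · J · P⁻¹ where J is a Jordan canonical form, so e^{tB} = P · e^{tJ} · P⁻¹, and e^{tJ} can be computed block-by-block.

B has Jordan form
J =
  [-4,  1,  0]
  [ 0, -4,  0]
  [ 0,  0, -1]
(up to reordering of blocks).

Per-block formulas:
  For a 1×1 block at λ = -1: exp(t · [-1]) = [e^(-1t)].
  For a 2×2 Jordan block J_2(-4): exp(t · J_2(-4)) = e^(-4t)·(I + t·N), where N is the 2×2 nilpotent shift.

After assembling e^{tJ} and conjugating by P, we get:

e^{tB} =
  [2*t*exp(-4*t) + exp(-4*t), -t*exp(-4*t), -2*t*exp(-4*t) + 2*exp(-t) - 2*exp(-4*t)]
  [4*t*exp(-4*t), -2*t*exp(-4*t) + exp(-4*t), -4*t*exp(-4*t) + 2*exp(-t) - 2*exp(-4*t)]
  [0, 0, exp(-t)]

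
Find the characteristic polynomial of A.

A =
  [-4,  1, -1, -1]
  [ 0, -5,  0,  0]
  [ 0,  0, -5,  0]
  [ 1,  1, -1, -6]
x^4 + 20*x^3 + 150*x^2 + 500*x + 625

Expanding det(x·I − A) (e.g. by cofactor expansion or by noting that A is similar to its Jordan form J, which has the same characteristic polynomial as A) gives
  χ_A(x) = x^4 + 20*x^3 + 150*x^2 + 500*x + 625
which factors as (x + 5)^4. The eigenvalues (with algebraic multiplicities) are λ = -5 with multiplicity 4.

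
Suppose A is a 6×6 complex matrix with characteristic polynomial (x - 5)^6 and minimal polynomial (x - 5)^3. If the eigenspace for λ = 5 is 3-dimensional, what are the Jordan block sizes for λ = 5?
Block sizes for λ = 5: [3, 2, 1]

Step 1 — from the characteristic polynomial, algebraic multiplicity of λ = 5 is 6. From dim ker(A − (5)·I) = 3, there are exactly 3 Jordan blocks for λ = 5.
Step 2 — from the minimal polynomial, the factor (x − 5)^3 tells us the largest block for λ = 5 has size 3.
Step 3 — with total size 6, 3 blocks, and largest block 3, the block sizes (in nonincreasing order) are [3, 2, 1].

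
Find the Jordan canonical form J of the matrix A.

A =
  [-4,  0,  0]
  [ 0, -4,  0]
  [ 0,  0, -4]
J_1(-4) ⊕ J_1(-4) ⊕ J_1(-4)

The characteristic polynomial is
  det(x·I − A) = x^3 + 12*x^2 + 48*x + 64 = (x + 4)^3

Eigenvalues and multiplicities (the geometric multiplicity of λ is n − rank(A − λI), which equals the number of Jordan blocks for λ):
  λ = -4: algebraic multiplicity = 3, geometric multiplicity = 3

Determining the block sizes for each eigenvalue:
  λ = -4: gm = am = 3, so every block has size 1 → block sizes [1, 1, 1]

Assembling the blocks gives a Jordan form
J =
  [-4,  0,  0]
  [ 0, -4,  0]
  [ 0,  0, -4]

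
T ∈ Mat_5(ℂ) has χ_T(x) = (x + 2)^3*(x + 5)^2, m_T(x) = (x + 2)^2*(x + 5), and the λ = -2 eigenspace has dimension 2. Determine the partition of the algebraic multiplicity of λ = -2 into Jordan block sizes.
Block sizes for λ = -2: [2, 1]

Step 1 — from the characteristic polynomial, algebraic multiplicity of λ = -2 is 3. From dim ker(T − (-2)·I) = 2, there are exactly 2 Jordan blocks for λ = -2.
Step 2 — from the minimal polynomial, the factor (x + 2)^2 tells us the largest block for λ = -2 has size 2.
Step 3 — with total size 3, 2 blocks, and largest block 2, the block sizes (in nonincreasing order) are [2, 1].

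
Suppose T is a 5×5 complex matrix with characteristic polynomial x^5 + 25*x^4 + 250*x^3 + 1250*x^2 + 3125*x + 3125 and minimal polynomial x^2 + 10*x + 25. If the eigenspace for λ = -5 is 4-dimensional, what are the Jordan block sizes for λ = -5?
Block sizes for λ = -5: [2, 1, 1, 1]

Step 1 — from the characteristic polynomial, algebraic multiplicity of λ = -5 is 5. From dim ker(T − (-5)·I) = 4, there are exactly 4 Jordan blocks for λ = -5.
Step 2 — from the minimal polynomial, the factor (x + 5)^2 tells us the largest block for λ = -5 has size 2.
Step 3 — with total size 5, 4 blocks, and largest block 2, the block sizes (in nonincreasing order) are [2, 1, 1, 1].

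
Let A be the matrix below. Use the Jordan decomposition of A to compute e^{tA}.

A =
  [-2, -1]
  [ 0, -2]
e^{tA} =
  [exp(-2*t), -t*exp(-2*t)]
  [0, exp(-2*t)]

Strategy: write A = P · J · P⁻¹ where J is a Jordan canonical form, so e^{tA} = P · e^{tJ} · P⁻¹, and e^{tJ} can be computed block-by-block.

A has Jordan form
J =
  [-2,  1]
  [ 0, -2]
(up to reordering of blocks).

Per-block formulas:
  For a 2×2 Jordan block J_2(-2): exp(t · J_2(-2)) = e^(-2t)·(I + t·N), where N is the 2×2 nilpotent shift.

After assembling e^{tJ} and conjugating by P, we get:

e^{tA} =
  [exp(-2*t), -t*exp(-2*t)]
  [0, exp(-2*t)]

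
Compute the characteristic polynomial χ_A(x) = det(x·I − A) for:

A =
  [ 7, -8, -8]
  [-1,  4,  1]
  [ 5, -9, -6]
x^3 - 5*x^2 + 3*x + 9

Expanding det(x·I − A) (e.g. by cofactor expansion or by noting that A is similar to its Jordan form J, which has the same characteristic polynomial as A) gives
  χ_A(x) = x^3 - 5*x^2 + 3*x + 9
which factors as (x - 3)^2*(x + 1). The eigenvalues (with algebraic multiplicities) are λ = -1 with multiplicity 1, λ = 3 with multiplicity 2.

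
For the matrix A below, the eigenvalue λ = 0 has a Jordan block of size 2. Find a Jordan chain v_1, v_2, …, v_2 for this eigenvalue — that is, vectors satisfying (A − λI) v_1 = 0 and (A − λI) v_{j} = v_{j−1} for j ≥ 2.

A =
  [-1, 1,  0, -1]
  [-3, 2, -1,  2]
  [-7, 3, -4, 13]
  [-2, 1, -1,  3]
A Jordan chain for λ = 0 of length 2:
v_1 = (-1, -3, -7, -2)ᵀ
v_2 = (1, 0, 0, 0)ᵀ

Let N = A − (0)·I. We want v_2 with N^2 v_2 = 0 but N^1 v_2 ≠ 0; then v_{j-1} := N · v_j for j = 2, …, 2.

Pick v_2 = (1, 0, 0, 0)ᵀ.
Then v_1 = N · v_2 = (-1, -3, -7, -2)ᵀ.

Sanity check: (A − (0)·I) v_1 = (0, 0, 0, 0)ᵀ = 0. ✓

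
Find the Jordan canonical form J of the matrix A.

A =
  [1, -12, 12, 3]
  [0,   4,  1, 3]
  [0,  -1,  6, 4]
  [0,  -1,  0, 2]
J_1(1) ⊕ J_3(4)

The characteristic polynomial is
  det(x·I − A) = x^4 - 13*x^3 + 60*x^2 - 112*x + 64 = (x - 4)^3*(x - 1)

Eigenvalues and multiplicities (the geometric multiplicity of λ is n − rank(A − λI), which equals the number of Jordan blocks for λ):
  λ = 1: algebraic multiplicity = 1, geometric multiplicity = 1
  λ = 4: algebraic multiplicity = 3, geometric multiplicity = 1

Determining the block sizes for each eigenvalue:
  λ = 1: one block (gm = 1), so the single block has size am = 1 → block sizes [1]
  λ = 4: one block (gm = 1), so the single block has size am = 3 → block sizes [3]

Assembling the blocks gives a Jordan form
J =
  [1, 0, 0, 0]
  [0, 4, 1, 0]
  [0, 0, 4, 1]
  [0, 0, 0, 4]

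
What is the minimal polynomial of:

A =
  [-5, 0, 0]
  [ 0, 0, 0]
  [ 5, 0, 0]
x^2 + 5*x

The characteristic polynomial is χ_A(x) = x^2*(x + 5), so the eigenvalues are known. The minimal polynomial is
  m_A(x) = Π_λ (x − λ)^{k_λ}
where k_λ is the size of the *largest* Jordan block for λ (equivalently, the smallest k with (A − λI)^k v = 0 for every generalised eigenvector v of λ).

  λ = -5: largest Jordan block has size 1, contributing (x + 5)
  λ = 0: largest Jordan block has size 1, contributing (x − 0)

So m_A(x) = x*(x + 5) = x^2 + 5*x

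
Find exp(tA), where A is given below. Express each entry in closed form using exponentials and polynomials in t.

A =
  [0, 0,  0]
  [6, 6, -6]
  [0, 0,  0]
e^{tA} =
  [1, 0, 0]
  [exp(6*t) - 1, exp(6*t), 1 - exp(6*t)]
  [0, 0, 1]

Strategy: write A = P · J · P⁻¹ where J is a Jordan canonical form, so e^{tA} = P · e^{tJ} · P⁻¹, and e^{tJ} can be computed block-by-block.

A has Jordan form
J =
  [0, 0, 0]
  [0, 0, 0]
  [0, 0, 6]
(up to reordering of blocks).

Per-block formulas:
  For a 1×1 block at λ = 0: exp(t · [0]) = [e^(0t)].
  For a 1×1 block at λ = 6: exp(t · [6]) = [e^(6t)].

After assembling e^{tJ} and conjugating by P, we get:

e^{tA} =
  [1, 0, 0]
  [exp(6*t) - 1, exp(6*t), 1 - exp(6*t)]
  [0, 0, 1]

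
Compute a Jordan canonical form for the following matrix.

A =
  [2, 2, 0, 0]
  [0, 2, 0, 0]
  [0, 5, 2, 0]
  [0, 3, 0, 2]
J_2(2) ⊕ J_1(2) ⊕ J_1(2)

The characteristic polynomial is
  det(x·I − A) = x^4 - 8*x^3 + 24*x^2 - 32*x + 16 = (x - 2)^4

Eigenvalues and multiplicities (the geometric multiplicity of λ is n − rank(A − λI), which equals the number of Jordan blocks for λ):
  λ = 2: algebraic multiplicity = 4, geometric multiplicity = 3

Determining the block sizes for each eigenvalue:
  λ = 2: 3 blocks summing to 4 forces exactly one block of size 2 and the rest size 1 → block sizes [2, 1, 1]

Assembling the blocks gives a Jordan form
J =
  [2, 1, 0, 0]
  [0, 2, 0, 0]
  [0, 0, 2, 0]
  [0, 0, 0, 2]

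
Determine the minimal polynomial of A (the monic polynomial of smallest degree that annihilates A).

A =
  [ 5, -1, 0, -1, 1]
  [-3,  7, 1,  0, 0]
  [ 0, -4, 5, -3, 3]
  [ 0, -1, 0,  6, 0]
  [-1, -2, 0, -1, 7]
x^3 - 18*x^2 + 108*x - 216

The characteristic polynomial is χ_A(x) = (x - 6)^5, so the eigenvalues are known. The minimal polynomial is
  m_A(x) = Π_λ (x − λ)^{k_λ}
where k_λ is the size of the *largest* Jordan block for λ (equivalently, the smallest k with (A − λI)^k v = 0 for every generalised eigenvector v of λ).

  λ = 6: largest Jordan block has size 3, contributing (x − 6)^3

So m_A(x) = (x - 6)^3 = x^3 - 18*x^2 + 108*x - 216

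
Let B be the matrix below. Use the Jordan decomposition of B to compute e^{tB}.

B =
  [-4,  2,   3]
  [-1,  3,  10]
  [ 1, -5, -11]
e^{tB} =
  [t^2*exp(-4*t)/2 + exp(-4*t), -t^2*exp(-4*t)/2 + 2*t*exp(-4*t), -t^2*exp(-4*t)/2 + 3*t*exp(-4*t)]
  [3*t^2*exp(-4*t)/2 - t*exp(-4*t), -3*t^2*exp(-4*t)/2 + 7*t*exp(-4*t) + exp(-4*t), -3*t^2*exp(-4*t)/2 + 10*t*exp(-4*t)]
  [-t^2*exp(-4*t) + t*exp(-4*t), t^2*exp(-4*t) - 5*t*exp(-4*t), t^2*exp(-4*t) - 7*t*exp(-4*t) + exp(-4*t)]

Strategy: write B = P · J · P⁻¹ where J is a Jordan canonical form, so e^{tB} = P · e^{tJ} · P⁻¹, and e^{tJ} can be computed block-by-block.

B has Jordan form
J =
  [-4,  1,  0]
  [ 0, -4,  1]
  [ 0,  0, -4]
(up to reordering of blocks).

Per-block formulas:
  For a 3×3 Jordan block J_3(-4): exp(t · J_3(-4)) = e^(-4t)·(I + t·N + (t^2/2)·N^2), where N is the 3×3 nilpotent shift.

After assembling e^{tJ} and conjugating by P, we get:

e^{tB} =
  [t^2*exp(-4*t)/2 + exp(-4*t), -t^2*exp(-4*t)/2 + 2*t*exp(-4*t), -t^2*exp(-4*t)/2 + 3*t*exp(-4*t)]
  [3*t^2*exp(-4*t)/2 - t*exp(-4*t), -3*t^2*exp(-4*t)/2 + 7*t*exp(-4*t) + exp(-4*t), -3*t^2*exp(-4*t)/2 + 10*t*exp(-4*t)]
  [-t^2*exp(-4*t) + t*exp(-4*t), t^2*exp(-4*t) - 5*t*exp(-4*t), t^2*exp(-4*t) - 7*t*exp(-4*t) + exp(-4*t)]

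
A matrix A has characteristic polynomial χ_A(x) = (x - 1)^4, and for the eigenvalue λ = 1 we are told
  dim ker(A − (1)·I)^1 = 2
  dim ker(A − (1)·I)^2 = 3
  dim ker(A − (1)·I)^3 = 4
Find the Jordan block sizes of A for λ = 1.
Block sizes for λ = 1: [3, 1]

From the dimensions of kernels of powers, the number of Jordan blocks of size at least j is d_j − d_{j−1} where d_j = dim ker(N^j) (with d_0 = 0). Computing the differences gives [2, 1, 1].
The number of blocks of size exactly k is (#blocks of size ≥ k) − (#blocks of size ≥ k + 1), so the partition is: 1 block(s) of size 1, 1 block(s) of size 3.
In nonincreasing order the block sizes are [3, 1].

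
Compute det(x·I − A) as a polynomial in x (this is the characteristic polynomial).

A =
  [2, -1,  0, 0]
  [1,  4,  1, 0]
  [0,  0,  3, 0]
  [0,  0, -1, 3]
x^4 - 12*x^3 + 54*x^2 - 108*x + 81

Expanding det(x·I − A) (e.g. by cofactor expansion or by noting that A is similar to its Jordan form J, which has the same characteristic polynomial as A) gives
  χ_A(x) = x^4 - 12*x^3 + 54*x^2 - 108*x + 81
which factors as (x - 3)^4. The eigenvalues (with algebraic multiplicities) are λ = 3 with multiplicity 4.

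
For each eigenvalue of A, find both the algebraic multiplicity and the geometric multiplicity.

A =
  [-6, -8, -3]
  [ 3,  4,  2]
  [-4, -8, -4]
λ = -2: alg = 3, geom = 1

Step 1 — factor the characteristic polynomial to read off the algebraic multiplicities:
  χ_A(x) = (x + 2)^3

Step 2 — compute geometric multiplicities via the rank-nullity identity g(λ) = n − rank(A − λI):
  rank(A − (-2)·I) = 2, so dim ker(A − (-2)·I) = n − 2 = 1

Summary:
  λ = -2: algebraic multiplicity = 3, geometric multiplicity = 1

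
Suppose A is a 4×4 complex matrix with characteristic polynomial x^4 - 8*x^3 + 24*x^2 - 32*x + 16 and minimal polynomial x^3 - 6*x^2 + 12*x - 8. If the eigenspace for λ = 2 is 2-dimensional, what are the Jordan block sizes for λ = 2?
Block sizes for λ = 2: [3, 1]

Step 1 — from the characteristic polynomial, algebraic multiplicity of λ = 2 is 4. From dim ker(A − (2)·I) = 2, there are exactly 2 Jordan blocks for λ = 2.
Step 2 — from the minimal polynomial, the factor (x − 2)^3 tells us the largest block for λ = 2 has size 3.
Step 3 — with total size 4, 2 blocks, and largest block 3, the block sizes (in nonincreasing order) are [3, 1].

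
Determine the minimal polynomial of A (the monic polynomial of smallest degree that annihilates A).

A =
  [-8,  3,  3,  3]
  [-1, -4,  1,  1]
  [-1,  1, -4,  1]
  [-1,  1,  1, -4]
x^2 + 10*x + 25

The characteristic polynomial is χ_A(x) = (x + 5)^4, so the eigenvalues are known. The minimal polynomial is
  m_A(x) = Π_λ (x − λ)^{k_λ}
where k_λ is the size of the *largest* Jordan block for λ (equivalently, the smallest k with (A − λI)^k v = 0 for every generalised eigenvector v of λ).

  λ = -5: largest Jordan block has size 2, contributing (x + 5)^2

So m_A(x) = (x + 5)^2 = x^2 + 10*x + 25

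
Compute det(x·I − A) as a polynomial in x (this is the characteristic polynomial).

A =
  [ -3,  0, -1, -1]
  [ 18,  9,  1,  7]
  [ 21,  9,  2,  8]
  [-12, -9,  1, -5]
x^4 - 3*x^3

Expanding det(x·I − A) (e.g. by cofactor expansion or by noting that A is similar to its Jordan form J, which has the same characteristic polynomial as A) gives
  χ_A(x) = x^4 - 3*x^3
which factors as x^3*(x - 3). The eigenvalues (with algebraic multiplicities) are λ = 0 with multiplicity 3, λ = 3 with multiplicity 1.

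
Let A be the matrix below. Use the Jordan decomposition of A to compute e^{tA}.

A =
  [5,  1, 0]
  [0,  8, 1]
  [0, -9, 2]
e^{tA} =
  [exp(5*t), 3*t^2*exp(5*t)/2 + t*exp(5*t), t^2*exp(5*t)/2]
  [0, 3*t*exp(5*t) + exp(5*t), t*exp(5*t)]
  [0, -9*t*exp(5*t), -3*t*exp(5*t) + exp(5*t)]

Strategy: write A = P · J · P⁻¹ where J is a Jordan canonical form, so e^{tA} = P · e^{tJ} · P⁻¹, and e^{tJ} can be computed block-by-block.

A has Jordan form
J =
  [5, 1, 0]
  [0, 5, 1]
  [0, 0, 5]
(up to reordering of blocks).

Per-block formulas:
  For a 3×3 Jordan block J_3(5): exp(t · J_3(5)) = e^(5t)·(I + t·N + (t^2/2)·N^2), where N is the 3×3 nilpotent shift.

After assembling e^{tJ} and conjugating by P, we get:

e^{tA} =
  [exp(5*t), 3*t^2*exp(5*t)/2 + t*exp(5*t), t^2*exp(5*t)/2]
  [0, 3*t*exp(5*t) + exp(5*t), t*exp(5*t)]
  [0, -9*t*exp(5*t), -3*t*exp(5*t) + exp(5*t)]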